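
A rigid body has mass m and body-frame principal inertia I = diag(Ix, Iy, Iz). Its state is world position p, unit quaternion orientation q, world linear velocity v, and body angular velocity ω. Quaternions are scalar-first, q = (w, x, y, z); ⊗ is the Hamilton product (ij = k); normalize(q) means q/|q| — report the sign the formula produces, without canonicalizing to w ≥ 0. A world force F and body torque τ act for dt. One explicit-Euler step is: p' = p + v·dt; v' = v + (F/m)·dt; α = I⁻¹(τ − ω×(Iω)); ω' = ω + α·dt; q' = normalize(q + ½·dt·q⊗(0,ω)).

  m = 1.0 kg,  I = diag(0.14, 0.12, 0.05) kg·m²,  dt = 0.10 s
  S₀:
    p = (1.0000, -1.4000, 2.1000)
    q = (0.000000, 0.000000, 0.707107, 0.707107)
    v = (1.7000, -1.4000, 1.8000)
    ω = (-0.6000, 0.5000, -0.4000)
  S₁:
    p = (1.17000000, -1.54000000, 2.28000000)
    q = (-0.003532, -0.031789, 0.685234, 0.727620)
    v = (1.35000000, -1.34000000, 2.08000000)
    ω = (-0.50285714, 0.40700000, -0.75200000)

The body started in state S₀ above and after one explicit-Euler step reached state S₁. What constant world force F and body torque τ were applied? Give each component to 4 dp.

F = (-3.5000, 0.6000, 2.8000)
τ = (0.1500, -0.0900, -0.1700)

Δω = ω₁−ω₀ = (0.09714286, -0.09300000, -0.35200000)
ω₀×(Iω₀) = (0.0140, 0.0216, 0.0060)
τ = I·(Δω/dt) + ω₀×(Iω₀) = (0.1500, -0.0900, -0.1700)
velocity change Δv = (-0.35000000, 0.06000000, 0.28000000)
m·(v₁−v₀)/dt = (-3.5000, 0.6000, 2.8000)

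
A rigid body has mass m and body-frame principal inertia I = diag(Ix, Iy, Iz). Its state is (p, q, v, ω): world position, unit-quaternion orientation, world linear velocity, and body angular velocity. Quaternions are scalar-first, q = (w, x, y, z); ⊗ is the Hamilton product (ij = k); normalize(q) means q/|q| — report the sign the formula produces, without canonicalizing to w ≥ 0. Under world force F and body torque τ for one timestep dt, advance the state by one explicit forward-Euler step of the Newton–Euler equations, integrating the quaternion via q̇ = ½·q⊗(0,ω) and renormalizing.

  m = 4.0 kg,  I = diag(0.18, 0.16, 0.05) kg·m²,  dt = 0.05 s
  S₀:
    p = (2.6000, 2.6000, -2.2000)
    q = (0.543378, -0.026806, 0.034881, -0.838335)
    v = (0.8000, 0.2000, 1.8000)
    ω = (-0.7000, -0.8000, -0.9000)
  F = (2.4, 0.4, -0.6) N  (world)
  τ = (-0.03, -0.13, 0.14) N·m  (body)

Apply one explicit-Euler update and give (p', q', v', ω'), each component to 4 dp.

angular accel α = (0.2733, -1.3244, 3.0240)
ω + α·dt = (-0.6863, -0.8662, -0.7488)
q⊗(0,ω) = (-0.7453609, -1.0824255, 0.1280067, -0.4431787)
q' = normalize(q + ½dt·q⊗(0,ω)) = (0.5244, -0.0538, 0.0381, -0.8489)
a = (0.6000, 0.1000, -0.1500)
p' = p + v·dt = (2.6400, 2.6100, -2.1100)
v + (F/m)dt = (0.8300, 0.2050, 1.7925)

p' = (2.6400, 2.6100, -2.1100)
q' = (0.5244, -0.0538, 0.0381, -0.8489)
v' = (0.8300, 0.2050, 1.7925)
ω' = (-0.6863, -0.8662, -0.7488)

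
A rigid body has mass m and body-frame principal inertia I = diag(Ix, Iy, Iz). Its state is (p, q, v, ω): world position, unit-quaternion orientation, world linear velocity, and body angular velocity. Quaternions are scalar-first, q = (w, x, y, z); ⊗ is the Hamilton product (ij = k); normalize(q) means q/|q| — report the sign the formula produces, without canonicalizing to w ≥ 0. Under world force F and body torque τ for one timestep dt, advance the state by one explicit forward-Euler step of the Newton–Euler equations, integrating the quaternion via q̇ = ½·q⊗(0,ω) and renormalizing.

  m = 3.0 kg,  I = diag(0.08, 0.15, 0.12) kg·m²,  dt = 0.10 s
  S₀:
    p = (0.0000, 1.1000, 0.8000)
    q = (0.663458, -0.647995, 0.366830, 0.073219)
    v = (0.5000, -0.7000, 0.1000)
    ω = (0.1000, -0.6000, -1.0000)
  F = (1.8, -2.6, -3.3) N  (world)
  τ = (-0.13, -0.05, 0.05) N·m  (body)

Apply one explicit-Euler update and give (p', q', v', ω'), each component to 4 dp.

a = F/m = (0.6000, -0.8667, -1.1000)
p + v·dt = (0.0500, 1.0300, 0.8100)
v' = v + a·dt = (0.5600, -0.7867, -0.0100)
angular accel α = (-1.4000, -0.3600, 0.4517)
new body rate ω' = (-0.0400, -0.6360, -0.9548)
q⊗(0,ω) = (0.3581165, -0.2565528, -1.0387479, -0.3113440)
q' = normalize(q + ½dt·q⊗(0,ω)) = (0.6802, -0.6597, 0.3144, 0.0576)

p' = (0.0500, 1.0300, 0.8100)
q' = (0.6802, -0.6597, 0.3144, 0.0576)
v' = (0.5600, -0.7867, -0.0100)
ω' = (-0.0400, -0.6360, -0.9548)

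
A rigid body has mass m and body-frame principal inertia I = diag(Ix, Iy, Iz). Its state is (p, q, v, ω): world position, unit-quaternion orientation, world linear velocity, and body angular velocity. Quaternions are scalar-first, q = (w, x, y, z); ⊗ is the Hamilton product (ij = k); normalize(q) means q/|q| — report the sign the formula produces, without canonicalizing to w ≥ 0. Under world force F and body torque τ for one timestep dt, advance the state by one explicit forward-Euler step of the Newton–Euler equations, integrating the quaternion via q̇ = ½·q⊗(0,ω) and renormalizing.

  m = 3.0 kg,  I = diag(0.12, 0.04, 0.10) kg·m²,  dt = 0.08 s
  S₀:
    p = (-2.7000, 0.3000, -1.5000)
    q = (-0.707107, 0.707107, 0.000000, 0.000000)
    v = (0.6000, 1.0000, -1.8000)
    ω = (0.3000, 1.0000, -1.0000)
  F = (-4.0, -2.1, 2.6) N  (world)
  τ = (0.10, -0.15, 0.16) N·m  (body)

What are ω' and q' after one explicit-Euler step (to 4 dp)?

gyro term ω×Iω = (-0.0600, -0.0060, -0.0240)
angular accel α = (1.3333, -3.6000, 1.8400)
ω + α·dt = (0.4067, 0.7120, -0.8528)
q⊗(0,ω) = (-0.2121321, -0.2121321, 0.0000000, 1.4142140)
q + ½dt·q⊗(0,ω), renormalized = (-0.7144, 0.6975, 0.0000, 0.0565)

ω' = (0.4067, 0.7120, -0.8528)
q' = (-0.7144, 0.6975, 0.0000, 0.0565)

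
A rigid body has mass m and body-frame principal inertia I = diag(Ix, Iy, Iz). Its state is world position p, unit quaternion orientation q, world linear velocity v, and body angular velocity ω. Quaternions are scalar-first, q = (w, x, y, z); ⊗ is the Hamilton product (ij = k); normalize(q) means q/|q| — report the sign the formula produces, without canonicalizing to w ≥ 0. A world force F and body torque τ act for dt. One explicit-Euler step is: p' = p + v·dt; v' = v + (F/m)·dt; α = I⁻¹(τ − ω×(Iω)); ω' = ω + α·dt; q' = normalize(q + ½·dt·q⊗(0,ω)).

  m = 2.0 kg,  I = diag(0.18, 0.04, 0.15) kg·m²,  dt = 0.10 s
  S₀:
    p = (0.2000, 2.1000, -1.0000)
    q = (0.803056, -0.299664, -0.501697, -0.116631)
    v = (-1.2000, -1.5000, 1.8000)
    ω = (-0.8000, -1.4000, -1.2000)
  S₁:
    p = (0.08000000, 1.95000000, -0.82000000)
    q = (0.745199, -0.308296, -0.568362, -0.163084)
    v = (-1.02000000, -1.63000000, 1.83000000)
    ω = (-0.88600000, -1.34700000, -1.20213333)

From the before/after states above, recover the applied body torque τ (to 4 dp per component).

rate change Δω = (-0.08600000, 0.05300000, -0.00213333)
ω₀×(Iω₀) = (0.1848, 0.0288, -0.1568)
τ = I·(Δω/dt) + ω₀×(Iω₀) = (0.0300, 0.0500, -0.1600)

τ = (0.0300, 0.0500, -0.1600)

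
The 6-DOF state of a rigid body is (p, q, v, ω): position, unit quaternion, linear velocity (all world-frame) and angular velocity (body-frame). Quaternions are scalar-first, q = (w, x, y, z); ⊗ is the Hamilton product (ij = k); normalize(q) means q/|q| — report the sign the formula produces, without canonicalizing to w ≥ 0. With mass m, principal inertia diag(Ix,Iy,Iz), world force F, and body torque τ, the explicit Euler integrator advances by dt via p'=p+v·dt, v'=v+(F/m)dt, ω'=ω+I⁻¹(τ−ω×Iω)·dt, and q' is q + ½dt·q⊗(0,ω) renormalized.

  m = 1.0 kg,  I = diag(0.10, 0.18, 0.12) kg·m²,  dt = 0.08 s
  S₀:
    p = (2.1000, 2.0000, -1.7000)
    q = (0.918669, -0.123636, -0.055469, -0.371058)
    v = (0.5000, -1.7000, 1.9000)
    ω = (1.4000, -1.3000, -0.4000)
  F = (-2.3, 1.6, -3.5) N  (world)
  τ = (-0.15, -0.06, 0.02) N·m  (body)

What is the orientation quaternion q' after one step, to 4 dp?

q' = (0.9140, -0.0903, -0.1256, -0.3751)

Hamilton product q⊗(0,ω) = (-0.0474425, 0.8259488, -1.7632053, -0.1290842)
q + ½dt·q⊗(0,ω), renormalized = (0.9140, -0.0903, -0.1256, -0.3751)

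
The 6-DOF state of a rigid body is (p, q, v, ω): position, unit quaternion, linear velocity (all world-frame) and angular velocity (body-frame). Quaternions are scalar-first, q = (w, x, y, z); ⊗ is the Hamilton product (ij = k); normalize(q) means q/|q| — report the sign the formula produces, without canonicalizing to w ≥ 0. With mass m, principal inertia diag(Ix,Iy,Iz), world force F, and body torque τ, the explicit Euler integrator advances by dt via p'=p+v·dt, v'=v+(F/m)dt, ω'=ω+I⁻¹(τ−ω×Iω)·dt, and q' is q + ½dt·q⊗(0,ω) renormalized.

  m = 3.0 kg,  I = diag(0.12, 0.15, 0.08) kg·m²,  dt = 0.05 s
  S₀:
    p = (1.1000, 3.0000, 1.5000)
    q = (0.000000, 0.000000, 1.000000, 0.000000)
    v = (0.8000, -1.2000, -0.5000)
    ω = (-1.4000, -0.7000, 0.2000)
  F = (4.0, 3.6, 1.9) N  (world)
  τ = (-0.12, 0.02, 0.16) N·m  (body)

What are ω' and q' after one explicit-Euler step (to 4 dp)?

(τ − ω×Iω)/I = (-1.0817, 0.2080, 1.6325)
ω + α·dt = (-1.4541, -0.6896, 0.2816)
Hamilton product q⊗(0,ω) = (0.7000000, 0.2000000, 0.0000000, 1.4000000)
q' = normalize(q + ½dt·q⊗(0,ω)) = (0.0175, 0.0050, 0.9992, 0.0350)

ω' = (-1.4541, -0.6896, 0.2816)
q' = (0.0175, 0.0050, 0.9992, 0.0350)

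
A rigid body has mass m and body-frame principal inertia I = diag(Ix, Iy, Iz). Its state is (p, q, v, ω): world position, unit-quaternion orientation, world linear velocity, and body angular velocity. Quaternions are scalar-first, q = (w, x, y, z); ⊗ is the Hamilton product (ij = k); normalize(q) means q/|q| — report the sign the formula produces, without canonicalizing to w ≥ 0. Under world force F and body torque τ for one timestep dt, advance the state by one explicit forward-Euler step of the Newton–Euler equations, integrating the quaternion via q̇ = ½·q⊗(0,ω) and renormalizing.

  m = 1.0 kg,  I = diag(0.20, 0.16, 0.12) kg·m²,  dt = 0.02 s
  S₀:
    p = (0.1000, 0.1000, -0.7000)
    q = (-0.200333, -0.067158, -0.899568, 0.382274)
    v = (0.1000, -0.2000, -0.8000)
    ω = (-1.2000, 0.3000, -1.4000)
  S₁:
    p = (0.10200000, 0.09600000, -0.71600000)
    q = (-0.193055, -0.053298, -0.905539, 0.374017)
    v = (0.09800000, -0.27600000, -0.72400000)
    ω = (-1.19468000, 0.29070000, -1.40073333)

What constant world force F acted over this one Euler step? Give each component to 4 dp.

F = (-0.1000, -3.8000, 3.8000)

Δv = v₁−v₀ = (-0.00200000, -0.07600000, 0.07600000)
applied force F = (-0.1000, -3.8000, 3.8000)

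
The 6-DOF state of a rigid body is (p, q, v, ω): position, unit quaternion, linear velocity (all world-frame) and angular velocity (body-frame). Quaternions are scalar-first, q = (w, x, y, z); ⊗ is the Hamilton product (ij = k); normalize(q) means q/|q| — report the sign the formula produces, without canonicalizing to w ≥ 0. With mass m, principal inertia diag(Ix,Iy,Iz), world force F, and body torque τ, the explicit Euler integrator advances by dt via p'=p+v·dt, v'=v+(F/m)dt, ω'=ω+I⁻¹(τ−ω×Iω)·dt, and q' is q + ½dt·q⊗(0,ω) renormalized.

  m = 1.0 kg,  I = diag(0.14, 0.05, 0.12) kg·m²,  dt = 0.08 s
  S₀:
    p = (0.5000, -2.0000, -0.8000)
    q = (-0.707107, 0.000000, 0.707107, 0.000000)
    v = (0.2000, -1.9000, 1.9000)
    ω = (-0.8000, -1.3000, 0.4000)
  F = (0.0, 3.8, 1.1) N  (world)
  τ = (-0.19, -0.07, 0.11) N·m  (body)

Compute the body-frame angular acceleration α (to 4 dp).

gyro term ω×Iω = (-0.0364, -0.0064, -0.0936)
α = I⁻¹(τ − ω×Iω) = (-1.0971, -1.2720, 1.6967)

α = (-1.0971, -1.2720, 1.6967)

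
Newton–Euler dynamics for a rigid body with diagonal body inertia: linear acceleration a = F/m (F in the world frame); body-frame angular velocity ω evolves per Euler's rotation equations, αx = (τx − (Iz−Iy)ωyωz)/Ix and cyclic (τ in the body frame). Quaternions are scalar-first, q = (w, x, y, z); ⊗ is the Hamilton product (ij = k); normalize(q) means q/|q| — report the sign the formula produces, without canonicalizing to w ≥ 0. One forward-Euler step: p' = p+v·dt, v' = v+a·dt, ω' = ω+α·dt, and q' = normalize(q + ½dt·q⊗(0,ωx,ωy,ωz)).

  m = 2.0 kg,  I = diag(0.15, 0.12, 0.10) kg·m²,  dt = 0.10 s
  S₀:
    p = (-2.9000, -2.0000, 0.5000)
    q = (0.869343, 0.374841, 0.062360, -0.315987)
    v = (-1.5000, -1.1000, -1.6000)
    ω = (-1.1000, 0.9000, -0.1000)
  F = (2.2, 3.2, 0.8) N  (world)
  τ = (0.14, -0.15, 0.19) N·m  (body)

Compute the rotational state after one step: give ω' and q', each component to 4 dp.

ω' = (-1.0079, 0.7704, 0.0603)
q' = (0.8833, 0.3401, 0.1204, -0.2993)

gyro term ω×Iω = (0.0018, 0.0055, 0.0297)
(τ − ω×Iω)/I = (0.9213, -1.2958, 1.6030)
new body rate ω' = (-1.0079, 0.7704, 0.0603)
2q̇ = q⊗(0,ω) = (0.3246024, -0.6781250, 1.1674785, 0.3190186)
updated quaternion q' = (0.8833, 0.3401, 0.1204, -0.2993)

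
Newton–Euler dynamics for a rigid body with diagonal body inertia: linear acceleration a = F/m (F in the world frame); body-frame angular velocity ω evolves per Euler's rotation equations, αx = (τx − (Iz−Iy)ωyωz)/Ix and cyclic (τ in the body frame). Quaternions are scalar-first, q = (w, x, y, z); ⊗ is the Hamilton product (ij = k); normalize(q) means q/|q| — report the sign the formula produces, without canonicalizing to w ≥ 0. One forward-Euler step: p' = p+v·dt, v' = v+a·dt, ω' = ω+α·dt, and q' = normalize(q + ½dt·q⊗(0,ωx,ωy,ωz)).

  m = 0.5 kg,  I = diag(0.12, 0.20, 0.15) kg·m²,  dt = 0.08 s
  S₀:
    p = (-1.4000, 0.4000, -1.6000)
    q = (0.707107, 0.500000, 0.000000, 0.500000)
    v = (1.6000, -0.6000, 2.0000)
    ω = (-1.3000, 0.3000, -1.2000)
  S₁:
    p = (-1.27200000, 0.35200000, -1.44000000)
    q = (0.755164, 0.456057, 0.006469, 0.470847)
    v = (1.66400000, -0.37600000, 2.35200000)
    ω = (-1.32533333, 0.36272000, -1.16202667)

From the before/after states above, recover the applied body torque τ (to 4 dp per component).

rate change Δω = (-0.02533333, 0.06272000, 0.03797333)
precession coupling = (0.0180, -0.0468, -0.0312)
applied torque τ = (-0.0200, 0.1100, 0.0400)

τ = (-0.0200, 0.1100, 0.0400)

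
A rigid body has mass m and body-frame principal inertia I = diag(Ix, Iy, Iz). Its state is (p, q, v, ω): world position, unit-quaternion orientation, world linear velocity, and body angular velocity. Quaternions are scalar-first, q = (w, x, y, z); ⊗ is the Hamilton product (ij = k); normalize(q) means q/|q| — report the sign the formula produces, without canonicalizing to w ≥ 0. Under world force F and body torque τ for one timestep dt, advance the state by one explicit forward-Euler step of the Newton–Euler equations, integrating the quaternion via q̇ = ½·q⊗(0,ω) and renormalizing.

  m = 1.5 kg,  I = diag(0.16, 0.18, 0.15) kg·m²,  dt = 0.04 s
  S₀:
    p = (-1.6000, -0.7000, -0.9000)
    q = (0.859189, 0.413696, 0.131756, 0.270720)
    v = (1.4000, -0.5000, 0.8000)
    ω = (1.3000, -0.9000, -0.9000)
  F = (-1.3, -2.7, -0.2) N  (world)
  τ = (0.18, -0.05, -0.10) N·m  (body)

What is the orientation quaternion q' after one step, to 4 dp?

q' = (0.8551, 0.4382, 0.1307, 0.2442)

Hamilton product q⊗(0,ω) = (-0.1755764, 1.2420133, -0.0490077, -1.3168793)
q' = normalize(q + ½dt·q⊗(0,ω)) = (0.8551, 0.4382, 0.1307, 0.2442)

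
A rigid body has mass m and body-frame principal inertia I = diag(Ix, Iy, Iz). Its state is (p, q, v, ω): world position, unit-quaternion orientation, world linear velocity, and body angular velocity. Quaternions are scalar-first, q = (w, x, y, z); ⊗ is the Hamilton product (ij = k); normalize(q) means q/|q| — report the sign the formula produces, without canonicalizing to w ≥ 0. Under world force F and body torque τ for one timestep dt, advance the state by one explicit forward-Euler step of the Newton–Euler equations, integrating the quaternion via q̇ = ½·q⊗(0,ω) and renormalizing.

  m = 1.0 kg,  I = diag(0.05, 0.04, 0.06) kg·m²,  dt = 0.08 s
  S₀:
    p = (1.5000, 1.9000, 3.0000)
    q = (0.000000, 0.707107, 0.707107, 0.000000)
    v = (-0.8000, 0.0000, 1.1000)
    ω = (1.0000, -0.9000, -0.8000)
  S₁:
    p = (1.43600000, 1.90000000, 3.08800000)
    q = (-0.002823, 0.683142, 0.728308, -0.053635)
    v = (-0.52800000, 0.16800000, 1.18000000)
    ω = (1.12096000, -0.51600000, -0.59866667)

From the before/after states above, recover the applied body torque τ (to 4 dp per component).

τ = (0.0900, 0.2000, 0.1600)

rate change Δω = (0.12096000, 0.38400000, 0.20133333)
gyro term ω₀×Iω₀ = (0.0144, 0.0080, 0.0090)
I·α + gyro = (0.0900, 0.2000, 0.1600)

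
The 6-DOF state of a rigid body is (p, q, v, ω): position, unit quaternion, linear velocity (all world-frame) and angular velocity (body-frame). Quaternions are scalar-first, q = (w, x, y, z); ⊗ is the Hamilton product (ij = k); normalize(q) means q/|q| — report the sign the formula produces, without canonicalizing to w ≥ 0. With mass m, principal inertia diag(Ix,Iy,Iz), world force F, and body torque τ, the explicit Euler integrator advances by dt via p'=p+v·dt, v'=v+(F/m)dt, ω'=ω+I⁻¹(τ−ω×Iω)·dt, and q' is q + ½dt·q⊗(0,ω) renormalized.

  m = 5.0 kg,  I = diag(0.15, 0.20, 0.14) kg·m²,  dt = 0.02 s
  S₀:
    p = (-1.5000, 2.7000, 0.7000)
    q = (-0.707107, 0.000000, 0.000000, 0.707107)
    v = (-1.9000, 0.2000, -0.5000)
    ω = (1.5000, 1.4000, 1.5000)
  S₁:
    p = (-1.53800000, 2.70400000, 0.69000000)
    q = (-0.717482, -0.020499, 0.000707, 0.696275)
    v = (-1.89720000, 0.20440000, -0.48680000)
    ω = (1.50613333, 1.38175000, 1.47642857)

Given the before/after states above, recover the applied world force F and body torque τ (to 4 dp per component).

ω₁ − ω₀ = (0.00613333, -0.01825000, -0.02357143)
precession coupling = (-0.1260, 0.0225, 0.1050)
τ = I·(Δω/dt) + ω₀×(Iω₀) = (-0.0800, -0.1600, -0.0600)
velocity change Δv = (0.00280000, 0.00440000, 0.01320000)
applied force F = (0.7000, 1.1000, 3.3000)

F = (0.7000, 1.1000, 3.3000)
τ = (-0.0800, -0.1600, -0.0600)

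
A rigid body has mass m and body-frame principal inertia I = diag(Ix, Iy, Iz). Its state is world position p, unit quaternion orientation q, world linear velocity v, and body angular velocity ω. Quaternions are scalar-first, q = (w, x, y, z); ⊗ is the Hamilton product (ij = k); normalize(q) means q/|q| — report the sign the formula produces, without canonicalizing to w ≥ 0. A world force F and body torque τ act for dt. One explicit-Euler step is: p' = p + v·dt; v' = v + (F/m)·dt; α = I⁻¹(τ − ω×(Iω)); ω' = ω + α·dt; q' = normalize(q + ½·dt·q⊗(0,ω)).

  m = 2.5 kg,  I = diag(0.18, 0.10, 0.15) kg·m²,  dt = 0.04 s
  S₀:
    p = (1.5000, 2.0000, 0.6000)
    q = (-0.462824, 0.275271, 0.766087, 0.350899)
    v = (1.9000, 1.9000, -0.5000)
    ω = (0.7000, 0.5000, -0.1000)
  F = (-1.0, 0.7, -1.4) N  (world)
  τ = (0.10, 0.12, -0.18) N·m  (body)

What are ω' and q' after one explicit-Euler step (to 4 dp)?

precession coupling ω×(Iω) = (-0.0025, -0.0021, -0.0280)
(τ − ω×Iω)/I = (0.5694, 1.2210, -1.0133)
ω' = ω + α·dt = (0.7228, 0.5488, -0.1405)
2q̇ = q⊗(0,ω) = (-0.5406433, -0.5760350, 0.0417444, -0.3523430)
q + ½dt·q⊗(0,ω), renormalized = (-0.4736, 0.2637, 0.7668, 0.3438)

ω' = (0.7228, 0.5488, -0.1405)
q' = (-0.4736, 0.2637, 0.7668, 0.3438)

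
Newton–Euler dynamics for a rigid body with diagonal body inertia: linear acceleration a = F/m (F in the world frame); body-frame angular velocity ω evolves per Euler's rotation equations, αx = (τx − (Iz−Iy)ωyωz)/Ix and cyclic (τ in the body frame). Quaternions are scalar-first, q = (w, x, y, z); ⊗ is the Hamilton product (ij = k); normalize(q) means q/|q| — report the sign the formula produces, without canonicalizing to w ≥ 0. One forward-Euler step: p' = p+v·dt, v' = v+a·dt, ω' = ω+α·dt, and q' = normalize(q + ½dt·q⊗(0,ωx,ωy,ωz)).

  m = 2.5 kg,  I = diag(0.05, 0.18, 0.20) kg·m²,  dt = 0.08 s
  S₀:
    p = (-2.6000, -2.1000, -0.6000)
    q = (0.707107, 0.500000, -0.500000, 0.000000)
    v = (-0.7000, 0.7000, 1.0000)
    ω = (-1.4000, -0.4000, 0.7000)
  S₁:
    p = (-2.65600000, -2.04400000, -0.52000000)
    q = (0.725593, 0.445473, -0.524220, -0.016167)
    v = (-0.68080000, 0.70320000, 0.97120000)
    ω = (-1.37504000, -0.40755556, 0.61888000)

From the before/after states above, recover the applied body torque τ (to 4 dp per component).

τ = (0.0100, 0.1300, -0.1300)

Δω = ω₁−ω₀ = (0.02496000, -0.00755556, -0.08112000)
applied torque τ = (0.0100, 0.1300, -0.1300)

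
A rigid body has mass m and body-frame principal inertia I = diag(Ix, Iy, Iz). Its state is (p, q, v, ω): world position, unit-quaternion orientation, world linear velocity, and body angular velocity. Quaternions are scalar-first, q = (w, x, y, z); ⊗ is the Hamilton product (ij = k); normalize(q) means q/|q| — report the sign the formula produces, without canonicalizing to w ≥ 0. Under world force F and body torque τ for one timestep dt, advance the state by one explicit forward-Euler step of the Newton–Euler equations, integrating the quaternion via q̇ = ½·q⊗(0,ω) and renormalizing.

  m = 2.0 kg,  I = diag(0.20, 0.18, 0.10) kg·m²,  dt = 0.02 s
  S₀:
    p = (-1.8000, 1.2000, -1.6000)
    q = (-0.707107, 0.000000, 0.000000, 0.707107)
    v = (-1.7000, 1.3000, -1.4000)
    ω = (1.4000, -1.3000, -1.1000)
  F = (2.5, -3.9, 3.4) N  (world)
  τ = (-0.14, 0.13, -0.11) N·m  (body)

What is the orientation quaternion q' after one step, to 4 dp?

q' = (-0.6992, -0.0007, 0.0191, 0.7147)

2q̇ = q⊗(0,ω) = (0.7778177, -0.0707107, 1.9091889, 0.7778177)
q + ½dt·q⊗(0,ω), renormalized = (-0.6992, -0.0007, 0.0191, 0.7147)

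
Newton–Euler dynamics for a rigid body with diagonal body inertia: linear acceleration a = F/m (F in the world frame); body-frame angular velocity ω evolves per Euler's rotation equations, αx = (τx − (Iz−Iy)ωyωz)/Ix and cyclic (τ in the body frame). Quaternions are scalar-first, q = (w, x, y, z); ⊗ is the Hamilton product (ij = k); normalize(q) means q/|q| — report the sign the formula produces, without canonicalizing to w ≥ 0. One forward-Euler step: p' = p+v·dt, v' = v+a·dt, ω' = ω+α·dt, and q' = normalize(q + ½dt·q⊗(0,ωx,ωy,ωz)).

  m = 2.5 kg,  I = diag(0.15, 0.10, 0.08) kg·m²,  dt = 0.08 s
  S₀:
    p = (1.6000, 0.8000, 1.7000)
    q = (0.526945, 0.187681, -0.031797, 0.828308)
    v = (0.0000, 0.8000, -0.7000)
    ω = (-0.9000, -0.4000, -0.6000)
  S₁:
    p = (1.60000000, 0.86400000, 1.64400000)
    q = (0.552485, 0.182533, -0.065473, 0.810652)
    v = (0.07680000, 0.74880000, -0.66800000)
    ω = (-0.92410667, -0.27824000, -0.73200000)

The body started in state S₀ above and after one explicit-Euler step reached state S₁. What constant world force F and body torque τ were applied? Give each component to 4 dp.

F = (2.4000, -1.6000, 1.0000)
τ = (-0.0500, 0.1900, -0.1500)

Δω = ω₁−ω₀ = (-0.02410667, 0.12176000, -0.13200000)
gyro term ω₀×Iω₀ = (-0.0048, 0.0378, -0.0180)
applied torque τ = (-0.0500, 0.1900, -0.1500)
velocity change Δv = (0.07680000, -0.05120000, 0.03200000)
applied force F = (2.4000, -1.6000, 1.0000)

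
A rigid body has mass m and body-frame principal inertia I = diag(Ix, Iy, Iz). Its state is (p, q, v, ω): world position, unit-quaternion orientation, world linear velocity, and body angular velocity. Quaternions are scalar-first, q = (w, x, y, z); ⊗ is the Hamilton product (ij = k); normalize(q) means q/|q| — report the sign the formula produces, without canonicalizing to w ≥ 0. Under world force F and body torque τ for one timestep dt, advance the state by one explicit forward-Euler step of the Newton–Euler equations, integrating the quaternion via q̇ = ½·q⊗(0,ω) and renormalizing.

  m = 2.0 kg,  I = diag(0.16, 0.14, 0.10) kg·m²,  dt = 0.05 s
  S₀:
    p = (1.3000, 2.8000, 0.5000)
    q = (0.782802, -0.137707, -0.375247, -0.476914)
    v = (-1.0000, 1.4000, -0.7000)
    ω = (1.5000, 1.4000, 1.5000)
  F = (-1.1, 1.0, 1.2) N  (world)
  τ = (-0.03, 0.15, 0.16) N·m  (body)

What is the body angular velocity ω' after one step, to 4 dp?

precession coupling ω×(Iω) = (-0.0840, 0.1350, -0.0420)
angular accel α = (0.3375, 0.1071, 2.0200)
ω + α·dt = (1.5169, 1.4054, 1.6010)

ω' = (1.5169, 1.4054, 1.6010)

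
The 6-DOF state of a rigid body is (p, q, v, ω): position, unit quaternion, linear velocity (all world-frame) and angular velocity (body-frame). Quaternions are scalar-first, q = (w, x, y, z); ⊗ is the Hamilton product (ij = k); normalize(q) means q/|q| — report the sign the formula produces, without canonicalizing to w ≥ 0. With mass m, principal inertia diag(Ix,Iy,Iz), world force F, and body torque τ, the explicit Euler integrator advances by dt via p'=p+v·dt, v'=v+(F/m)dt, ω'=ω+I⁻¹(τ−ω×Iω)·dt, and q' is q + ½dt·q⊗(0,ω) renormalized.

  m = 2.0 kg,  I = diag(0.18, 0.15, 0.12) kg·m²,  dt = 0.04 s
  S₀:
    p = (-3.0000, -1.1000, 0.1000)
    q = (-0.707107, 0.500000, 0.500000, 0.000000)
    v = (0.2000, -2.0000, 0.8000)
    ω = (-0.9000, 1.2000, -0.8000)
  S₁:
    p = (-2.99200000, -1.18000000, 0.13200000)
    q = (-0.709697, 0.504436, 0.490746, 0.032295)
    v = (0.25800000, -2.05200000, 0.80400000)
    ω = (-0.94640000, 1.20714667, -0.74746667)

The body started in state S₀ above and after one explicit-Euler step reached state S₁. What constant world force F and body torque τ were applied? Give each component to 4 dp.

F = (2.9000, -2.6000, 0.2000)
τ = (-0.1800, 0.0700, 0.1900)

velocity change Δv = (0.05800000, -0.05200000, 0.00400000)
F = m·Δv/dt = (2.9000, -2.6000, 0.2000)
rate change Δω = (-0.04640000, 0.00714667, 0.05253333)
ω₀×(Iω₀) = (0.0288, 0.0432, 0.0324)
applied torque τ = (-0.1800, 0.0700, 0.1900)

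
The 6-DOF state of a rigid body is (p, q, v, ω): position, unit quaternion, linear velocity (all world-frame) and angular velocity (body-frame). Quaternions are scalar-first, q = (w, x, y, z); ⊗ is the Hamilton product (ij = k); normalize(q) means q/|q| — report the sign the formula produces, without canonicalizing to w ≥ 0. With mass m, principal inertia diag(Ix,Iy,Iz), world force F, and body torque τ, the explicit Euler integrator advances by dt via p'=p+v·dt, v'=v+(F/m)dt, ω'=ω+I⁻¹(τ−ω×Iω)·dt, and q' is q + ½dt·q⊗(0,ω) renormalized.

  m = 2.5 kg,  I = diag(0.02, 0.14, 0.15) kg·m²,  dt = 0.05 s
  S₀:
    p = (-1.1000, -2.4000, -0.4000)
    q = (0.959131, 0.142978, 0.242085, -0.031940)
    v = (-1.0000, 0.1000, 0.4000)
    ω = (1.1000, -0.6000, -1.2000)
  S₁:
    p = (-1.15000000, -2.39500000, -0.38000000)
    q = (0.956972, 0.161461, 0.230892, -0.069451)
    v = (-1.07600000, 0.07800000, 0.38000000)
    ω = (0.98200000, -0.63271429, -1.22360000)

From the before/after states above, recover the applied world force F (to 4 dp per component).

F = (-3.8000, -1.1000, -1.0000)

velocity change Δv = (-0.07600000, -0.02200000, -0.02000000)
m·(v₁−v₀)/dt = (-3.8000, -1.1000, -1.0000)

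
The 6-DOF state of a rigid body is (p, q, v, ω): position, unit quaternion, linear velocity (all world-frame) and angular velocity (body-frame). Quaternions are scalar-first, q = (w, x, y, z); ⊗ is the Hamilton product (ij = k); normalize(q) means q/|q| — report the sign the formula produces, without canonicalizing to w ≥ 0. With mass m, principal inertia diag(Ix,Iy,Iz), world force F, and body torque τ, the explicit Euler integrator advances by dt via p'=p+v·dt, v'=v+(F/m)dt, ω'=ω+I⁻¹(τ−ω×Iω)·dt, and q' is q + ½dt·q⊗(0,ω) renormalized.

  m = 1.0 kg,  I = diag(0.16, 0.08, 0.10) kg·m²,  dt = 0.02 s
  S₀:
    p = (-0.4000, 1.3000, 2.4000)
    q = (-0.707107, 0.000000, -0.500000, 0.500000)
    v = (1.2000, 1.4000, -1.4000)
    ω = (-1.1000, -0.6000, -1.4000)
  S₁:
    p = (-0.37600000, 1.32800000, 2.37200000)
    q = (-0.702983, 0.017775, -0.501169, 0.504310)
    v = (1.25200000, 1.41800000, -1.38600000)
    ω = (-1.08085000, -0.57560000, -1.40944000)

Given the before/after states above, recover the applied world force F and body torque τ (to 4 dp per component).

Δv = v₁−v₀ = (0.05200000, 0.01800000, 0.01400000)
applied force F = (2.6000, 0.9000, 0.7000)
ω₁ − ω₀ = (0.01915000, 0.02440000, -0.00944000)
I·α + gyro = (0.1700, 0.1900, -0.1000)

F = (2.6000, 0.9000, 0.7000)
τ = (0.1700, 0.1900, -0.1000)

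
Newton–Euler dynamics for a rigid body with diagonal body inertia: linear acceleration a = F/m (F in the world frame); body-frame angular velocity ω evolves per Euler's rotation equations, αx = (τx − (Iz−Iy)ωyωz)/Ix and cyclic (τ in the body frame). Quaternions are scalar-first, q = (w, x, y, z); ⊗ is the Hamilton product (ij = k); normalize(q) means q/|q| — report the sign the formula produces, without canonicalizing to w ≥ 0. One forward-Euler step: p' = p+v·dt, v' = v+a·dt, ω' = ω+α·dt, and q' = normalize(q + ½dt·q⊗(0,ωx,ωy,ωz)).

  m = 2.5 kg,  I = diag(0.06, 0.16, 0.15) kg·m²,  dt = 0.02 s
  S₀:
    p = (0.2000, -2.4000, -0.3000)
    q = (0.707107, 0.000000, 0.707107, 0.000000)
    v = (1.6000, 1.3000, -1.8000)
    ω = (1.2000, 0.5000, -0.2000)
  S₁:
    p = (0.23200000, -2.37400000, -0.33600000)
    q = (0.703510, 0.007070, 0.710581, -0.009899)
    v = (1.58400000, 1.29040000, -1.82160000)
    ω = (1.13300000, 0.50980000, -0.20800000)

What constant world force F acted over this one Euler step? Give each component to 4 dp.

F = (-2.0000, -1.2000, -2.7000)

v₁ − v₀ = (-0.01600000, -0.00960000, -0.02160000)
m·(v₁−v₀)/dt = (-2.0000, -1.2000, -2.7000)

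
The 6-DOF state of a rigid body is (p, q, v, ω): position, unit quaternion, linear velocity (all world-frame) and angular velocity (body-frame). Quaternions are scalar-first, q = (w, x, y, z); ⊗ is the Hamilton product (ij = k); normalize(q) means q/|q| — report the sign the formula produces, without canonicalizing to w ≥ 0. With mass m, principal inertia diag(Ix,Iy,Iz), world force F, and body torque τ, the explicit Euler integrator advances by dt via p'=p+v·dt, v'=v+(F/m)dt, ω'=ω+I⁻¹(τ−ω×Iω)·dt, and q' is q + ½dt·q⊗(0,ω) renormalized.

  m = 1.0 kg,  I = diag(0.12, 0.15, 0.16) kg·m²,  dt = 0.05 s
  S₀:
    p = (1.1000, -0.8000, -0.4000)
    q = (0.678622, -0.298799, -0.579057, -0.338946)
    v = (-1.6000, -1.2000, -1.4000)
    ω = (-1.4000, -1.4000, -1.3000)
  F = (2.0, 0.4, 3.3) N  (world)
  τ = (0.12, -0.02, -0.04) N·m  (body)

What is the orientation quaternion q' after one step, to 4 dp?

Hamilton product q⊗(0,ω) = (-1.6696282, -0.6718211, -0.8639851, -1.2745698)
updated quaternion q' = (0.6358, -0.3150, -0.5996, -0.3702)

q' = (0.6358, -0.3150, -0.5996, -0.3702)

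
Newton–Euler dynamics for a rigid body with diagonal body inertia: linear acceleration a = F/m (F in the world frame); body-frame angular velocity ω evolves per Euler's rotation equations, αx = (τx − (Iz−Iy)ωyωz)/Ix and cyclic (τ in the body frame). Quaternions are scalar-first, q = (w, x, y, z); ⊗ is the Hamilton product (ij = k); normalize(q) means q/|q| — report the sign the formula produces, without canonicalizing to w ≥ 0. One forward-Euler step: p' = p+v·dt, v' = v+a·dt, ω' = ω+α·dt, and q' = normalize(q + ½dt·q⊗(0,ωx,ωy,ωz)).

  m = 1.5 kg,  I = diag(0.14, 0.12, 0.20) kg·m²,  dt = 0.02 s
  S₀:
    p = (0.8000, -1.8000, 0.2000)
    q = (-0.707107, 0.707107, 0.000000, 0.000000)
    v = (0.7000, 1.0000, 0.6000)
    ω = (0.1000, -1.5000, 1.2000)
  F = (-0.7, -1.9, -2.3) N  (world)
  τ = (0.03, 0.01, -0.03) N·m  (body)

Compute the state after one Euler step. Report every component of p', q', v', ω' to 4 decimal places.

gyro term ω×Iω = (-0.1440, -0.0072, 0.0030)
(τ − ω×Iω)/I = (1.2429, 0.1433, -0.1650)
ω + α·dt = (0.1249, -1.4971, 1.1967)
2q̇ = q⊗(0,ω) = (-0.0707107, -0.0707107, 0.2121321, -1.9091889)
updated quaternion q' = (-0.7077, 0.7063, 0.0021, -0.0191)
linear accel F/m = (-0.4667, -1.2667, -1.5333)
new position p' = (0.8140, -1.7800, 0.2120)
v + (F/m)dt = (0.6907, 0.9747, 0.5693)

p' = (0.8140, -1.7800, 0.2120)
q' = (-0.7077, 0.7063, 0.0021, -0.0191)
v' = (0.6907, 0.9747, 0.5693)
ω' = (0.1249, -1.4971, 1.1967)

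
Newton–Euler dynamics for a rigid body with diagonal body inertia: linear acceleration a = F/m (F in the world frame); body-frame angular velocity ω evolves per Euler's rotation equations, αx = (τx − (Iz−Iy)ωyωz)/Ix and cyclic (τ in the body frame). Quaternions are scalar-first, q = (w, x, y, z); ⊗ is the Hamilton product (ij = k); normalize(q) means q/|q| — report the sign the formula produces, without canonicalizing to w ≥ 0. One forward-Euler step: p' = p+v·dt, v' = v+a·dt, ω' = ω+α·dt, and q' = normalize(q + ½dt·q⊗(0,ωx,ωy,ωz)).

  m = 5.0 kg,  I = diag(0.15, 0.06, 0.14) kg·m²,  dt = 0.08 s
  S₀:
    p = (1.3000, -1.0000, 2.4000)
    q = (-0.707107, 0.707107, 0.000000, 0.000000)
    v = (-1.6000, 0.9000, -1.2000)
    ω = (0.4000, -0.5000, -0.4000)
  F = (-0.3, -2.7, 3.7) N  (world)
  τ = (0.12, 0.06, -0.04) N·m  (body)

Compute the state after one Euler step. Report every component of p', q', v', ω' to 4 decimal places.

gyro term ω×Iω = (0.0160, -0.0016, 0.0180)
angular accel α = (0.6933, 1.0267, -0.4143)
new body rate ω' = (0.4555, -0.4179, -0.4331)
2q̇ = q⊗(0,ω) = (-0.2828428, -0.2828428, 0.6363963, -0.0707107)
updated quaternion q' = (-0.7181, 0.6955, 0.0254, -0.0028)
p + v·dt = (1.1720, -0.9280, 2.3040)
v' = v + a·dt = (-1.6048, 0.8568, -1.1408)

p' = (1.1720, -0.9280, 2.3040)
q' = (-0.7181, 0.6955, 0.0254, -0.0028)
v' = (-1.6048, 0.8568, -1.1408)
ω' = (0.4555, -0.4179, -0.4331)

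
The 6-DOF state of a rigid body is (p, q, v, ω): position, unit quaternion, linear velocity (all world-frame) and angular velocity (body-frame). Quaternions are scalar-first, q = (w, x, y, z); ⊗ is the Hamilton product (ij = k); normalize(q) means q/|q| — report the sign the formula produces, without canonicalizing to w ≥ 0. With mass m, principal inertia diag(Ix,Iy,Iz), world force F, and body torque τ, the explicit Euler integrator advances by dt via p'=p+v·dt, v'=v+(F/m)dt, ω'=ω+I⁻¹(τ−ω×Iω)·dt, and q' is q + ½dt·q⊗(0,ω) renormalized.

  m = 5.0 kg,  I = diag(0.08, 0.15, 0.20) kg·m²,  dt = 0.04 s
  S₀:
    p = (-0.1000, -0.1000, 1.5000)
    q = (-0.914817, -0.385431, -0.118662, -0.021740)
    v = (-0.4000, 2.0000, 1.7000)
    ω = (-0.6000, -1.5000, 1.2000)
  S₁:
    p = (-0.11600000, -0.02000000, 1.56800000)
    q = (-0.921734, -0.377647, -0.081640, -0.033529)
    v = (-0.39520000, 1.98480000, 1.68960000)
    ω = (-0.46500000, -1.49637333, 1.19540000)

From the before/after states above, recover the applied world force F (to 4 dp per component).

F = (0.6000, -1.9000, -1.3000)

Δv = v₁−v₀ = (0.00480000, -0.01520000, -0.01040000)
m·(v₁−v₀)/dt = (0.6000, -1.9000, -1.3000)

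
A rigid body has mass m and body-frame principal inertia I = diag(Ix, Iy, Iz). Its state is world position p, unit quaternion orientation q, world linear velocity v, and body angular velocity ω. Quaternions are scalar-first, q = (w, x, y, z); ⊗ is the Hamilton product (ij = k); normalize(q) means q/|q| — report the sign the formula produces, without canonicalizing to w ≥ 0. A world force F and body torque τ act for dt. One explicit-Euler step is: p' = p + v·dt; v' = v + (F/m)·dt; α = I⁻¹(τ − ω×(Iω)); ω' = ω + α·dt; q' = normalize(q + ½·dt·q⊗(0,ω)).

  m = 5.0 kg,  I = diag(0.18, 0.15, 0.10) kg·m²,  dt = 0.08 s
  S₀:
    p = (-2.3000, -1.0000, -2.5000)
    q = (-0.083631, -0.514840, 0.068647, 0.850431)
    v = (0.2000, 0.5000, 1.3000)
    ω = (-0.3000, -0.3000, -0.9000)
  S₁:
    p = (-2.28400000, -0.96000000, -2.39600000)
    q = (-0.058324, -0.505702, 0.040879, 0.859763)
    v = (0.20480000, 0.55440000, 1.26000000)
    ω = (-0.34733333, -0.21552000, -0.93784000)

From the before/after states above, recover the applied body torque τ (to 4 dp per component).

τ = (-0.1200, 0.1800, -0.0500)

rate change Δω = (-0.04733333, 0.08448000, -0.03784000)
gyro term ω₀×Iω₀ = (-0.0135, 0.0216, -0.0027)
τ = I·(Δω/dt) + ω₀×(Iω₀) = (-0.1200, 0.1800, -0.0500)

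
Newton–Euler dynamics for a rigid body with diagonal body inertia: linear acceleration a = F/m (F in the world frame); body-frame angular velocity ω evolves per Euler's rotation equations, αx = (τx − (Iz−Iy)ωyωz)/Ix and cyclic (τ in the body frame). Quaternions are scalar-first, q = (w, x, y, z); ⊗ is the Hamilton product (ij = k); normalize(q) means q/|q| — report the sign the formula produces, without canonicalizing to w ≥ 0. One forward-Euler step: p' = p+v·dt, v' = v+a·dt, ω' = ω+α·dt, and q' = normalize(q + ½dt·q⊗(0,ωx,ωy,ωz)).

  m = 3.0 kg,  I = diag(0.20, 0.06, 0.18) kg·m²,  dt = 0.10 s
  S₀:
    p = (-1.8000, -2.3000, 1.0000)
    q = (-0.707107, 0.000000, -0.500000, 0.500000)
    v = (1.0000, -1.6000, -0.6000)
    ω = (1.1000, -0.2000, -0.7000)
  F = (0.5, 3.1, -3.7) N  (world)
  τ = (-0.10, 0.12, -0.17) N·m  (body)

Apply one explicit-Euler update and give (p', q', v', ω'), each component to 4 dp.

linear accel F/m = (0.1667, 1.0333, -1.2333)
new position p' = (-1.7000, -2.4600, 0.9400)
v' = v + a·dt = (1.0167, -1.4967, -0.7233)
α = I⁻¹(τ − ω×Iω) = (-0.5840, 2.2567, -1.1156)
ω' = ω + α·dt = (1.0416, 0.0257, -0.8116)
q⊗(0,ω) = (0.2500000, -0.3278177, 0.6914214, 1.0449749)
q + ½dt·q⊗(0,ω), renormalized = (-0.6931, -0.0164, -0.4644, 0.5511)

p' = (-1.7000, -2.4600, 0.9400)
q' = (-0.6931, -0.0164, -0.4644, 0.5511)
v' = (1.0167, -1.4967, -0.7233)
ω' = (1.0416, 0.0257, -0.8116)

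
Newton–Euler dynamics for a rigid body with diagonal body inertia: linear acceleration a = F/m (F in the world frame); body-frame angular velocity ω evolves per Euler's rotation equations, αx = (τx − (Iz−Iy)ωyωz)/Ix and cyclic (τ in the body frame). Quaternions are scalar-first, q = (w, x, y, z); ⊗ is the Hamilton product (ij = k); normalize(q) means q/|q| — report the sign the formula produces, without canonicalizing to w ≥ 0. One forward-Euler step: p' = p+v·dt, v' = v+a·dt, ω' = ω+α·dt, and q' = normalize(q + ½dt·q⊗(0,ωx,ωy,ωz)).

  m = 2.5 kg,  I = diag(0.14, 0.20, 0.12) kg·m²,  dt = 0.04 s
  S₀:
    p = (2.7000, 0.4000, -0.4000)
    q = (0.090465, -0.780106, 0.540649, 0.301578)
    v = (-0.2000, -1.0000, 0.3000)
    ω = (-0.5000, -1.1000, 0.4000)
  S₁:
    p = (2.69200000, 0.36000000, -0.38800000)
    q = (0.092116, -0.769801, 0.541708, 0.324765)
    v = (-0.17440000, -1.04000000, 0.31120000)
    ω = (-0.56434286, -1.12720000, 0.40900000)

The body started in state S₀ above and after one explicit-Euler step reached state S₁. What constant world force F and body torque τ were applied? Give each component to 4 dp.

velocity change Δv = (0.02560000, -0.04000000, 0.01120000)
applied force F = (1.6000, -2.5000, 0.7000)
ω₁ − ω₀ = (-0.06434286, -0.02720000, 0.00900000)
precession coupling = (0.0352, -0.0040, 0.0330)
applied torque τ = (-0.1900, -0.1400, 0.0600)

F = (1.6000, -2.5000, 0.7000)
τ = (-0.1900, -0.1400, 0.0600)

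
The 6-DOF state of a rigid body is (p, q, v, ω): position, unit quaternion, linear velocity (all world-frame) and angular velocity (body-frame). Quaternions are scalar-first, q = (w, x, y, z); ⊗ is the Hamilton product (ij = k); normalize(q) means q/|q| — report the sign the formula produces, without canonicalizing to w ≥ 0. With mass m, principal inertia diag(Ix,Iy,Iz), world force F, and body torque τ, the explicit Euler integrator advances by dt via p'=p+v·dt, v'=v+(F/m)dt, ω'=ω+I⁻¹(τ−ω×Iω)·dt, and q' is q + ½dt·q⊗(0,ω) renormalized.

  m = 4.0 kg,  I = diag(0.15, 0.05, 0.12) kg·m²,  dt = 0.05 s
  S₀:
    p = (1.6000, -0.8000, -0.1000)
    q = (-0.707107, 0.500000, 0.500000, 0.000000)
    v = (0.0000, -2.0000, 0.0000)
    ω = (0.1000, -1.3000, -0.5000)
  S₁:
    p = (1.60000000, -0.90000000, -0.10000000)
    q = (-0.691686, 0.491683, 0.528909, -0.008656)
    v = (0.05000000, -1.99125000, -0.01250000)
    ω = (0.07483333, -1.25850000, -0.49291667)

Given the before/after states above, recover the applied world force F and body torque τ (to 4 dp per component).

velocity change Δv = (0.05000000, 0.00875000, -0.01250000)
F = m·Δv/dt = (4.0000, 0.7000, -1.0000)
Δω = ω₁−ω₀ = (-0.02516667, 0.04150000, 0.00708333)
precession coupling = (0.0455, -0.0015, 0.0130)
applied torque τ = (-0.0300, 0.0400, 0.0300)

F = (4.0000, 0.7000, -1.0000)
τ = (-0.0300, 0.0400, 0.0300)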